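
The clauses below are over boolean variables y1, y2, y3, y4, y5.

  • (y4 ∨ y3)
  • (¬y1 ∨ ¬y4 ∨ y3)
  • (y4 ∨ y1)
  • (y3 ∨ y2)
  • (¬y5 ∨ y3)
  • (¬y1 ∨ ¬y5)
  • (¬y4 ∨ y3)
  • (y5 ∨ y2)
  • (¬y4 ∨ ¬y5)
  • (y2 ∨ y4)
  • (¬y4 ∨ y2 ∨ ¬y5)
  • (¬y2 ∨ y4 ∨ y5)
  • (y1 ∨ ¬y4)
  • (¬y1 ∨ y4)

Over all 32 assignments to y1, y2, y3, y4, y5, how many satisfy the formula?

1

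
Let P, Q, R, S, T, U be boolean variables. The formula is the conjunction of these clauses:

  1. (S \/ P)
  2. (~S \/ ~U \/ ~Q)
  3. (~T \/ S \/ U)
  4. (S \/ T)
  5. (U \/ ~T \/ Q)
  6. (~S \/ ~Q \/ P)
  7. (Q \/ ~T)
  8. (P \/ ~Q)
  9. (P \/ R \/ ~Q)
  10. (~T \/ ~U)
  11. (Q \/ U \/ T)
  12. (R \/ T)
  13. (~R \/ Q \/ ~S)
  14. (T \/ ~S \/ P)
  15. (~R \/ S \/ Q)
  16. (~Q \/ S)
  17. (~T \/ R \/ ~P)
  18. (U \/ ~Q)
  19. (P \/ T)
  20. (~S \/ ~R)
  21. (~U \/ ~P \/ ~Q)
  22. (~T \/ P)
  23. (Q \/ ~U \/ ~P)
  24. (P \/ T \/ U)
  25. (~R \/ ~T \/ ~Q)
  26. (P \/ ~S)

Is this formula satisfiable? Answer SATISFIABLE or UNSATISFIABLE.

Q = True:
  propagation gives P=True, S=True, U=False; an empty clause results — contradiction.
Q = False:
  propagation gives T=False, S=True, U=True, R=True; an empty clause results — contradiction.
Every branch closes, so no satisfying assignment exists.

UNSATISFIABLE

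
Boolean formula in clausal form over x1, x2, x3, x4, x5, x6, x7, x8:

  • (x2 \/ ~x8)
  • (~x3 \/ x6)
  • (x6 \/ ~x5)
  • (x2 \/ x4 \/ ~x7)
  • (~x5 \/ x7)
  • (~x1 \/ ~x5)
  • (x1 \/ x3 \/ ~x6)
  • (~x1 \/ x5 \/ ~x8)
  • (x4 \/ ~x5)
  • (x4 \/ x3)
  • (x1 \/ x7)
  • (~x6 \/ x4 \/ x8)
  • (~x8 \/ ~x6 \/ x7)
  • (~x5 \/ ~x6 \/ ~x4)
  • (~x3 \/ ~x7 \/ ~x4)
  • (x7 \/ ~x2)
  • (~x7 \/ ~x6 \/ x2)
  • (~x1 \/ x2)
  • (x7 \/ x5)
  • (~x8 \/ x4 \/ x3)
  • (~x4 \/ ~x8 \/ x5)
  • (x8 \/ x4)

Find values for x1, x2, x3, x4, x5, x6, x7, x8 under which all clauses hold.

x1=True, x2=True, x3=False, x4=True, x5=False, x6=True, x7=True, x8=False

Check each clause:
  1. (~x8 \/ x2) — ~x8 is true.
  2. (x6 \/ ~x3) — ~x3 is true.
  3. (x6 \/ ~x5) — ~x5 is true.
  4. (~x7 \/ x4 \/ x2) — x2 is true.
  5. (~x5 \/ x7) — ~x5 is true.
  6. (~x1 \/ ~x5) — ~x5 is true.
  7. (~x6 \/ x3 \/ x1) — x1 is true.
  8. (x5 \/ ~x8 \/ ~x1) — ~x8 is true.
  9. (x4 \/ ~x5) — ~x5 is true.
  10. (x4 \/ x3) — x4 is true.
  11. (x7 \/ x1) — x1 is true.
  12. (x8 \/ x4 \/ ~x6) — x4 is true.
  13. (~x6 \/ x7 \/ ~x8) — ~x8 is true.
  14. (~x6 \/ ~x5 \/ ~x4) — ~x5 is true.
  15. (~x4 \/ ~x3 \/ ~x7) — ~x3 is true.
  16. (~x2 \/ x7) — x7 is true.
  17. (~x6 \/ x2 \/ ~x7) — x2 is true.
  18. (~x1 \/ x2) — x2 is true.
  19. (x7 \/ x5) — x7 is true.
  20. (x4 \/ ~x8 \/ x3) — ~x8 is true.
  21. (x5 \/ ~x4 \/ ~x8) — ~x8 is true.
  22. (x8 \/ x4) — x4 is true.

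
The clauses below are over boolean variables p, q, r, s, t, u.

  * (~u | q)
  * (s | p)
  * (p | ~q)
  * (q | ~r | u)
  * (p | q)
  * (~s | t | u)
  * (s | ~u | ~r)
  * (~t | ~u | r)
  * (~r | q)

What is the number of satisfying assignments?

Split on q, then u.
  q=T, u=T: remaining (p,r,s,t) ∈ {(T,F,F,F); (T,F,T,F); (T,T,T,F); (T,T,T,T)} — 4.
  q=T, u=F: r free; 3 ways for (p,s,t) × 2^1 = 6.
  q=F, u=T: a clause becomes empty — 0.
  q=F, u=F: remaining (p,r,s,t) ∈ {(T,F,F,F); (T,F,F,T); (T,F,T,T)} — 3.
Total: 4 + 6 + 0 + 3 = 13.

13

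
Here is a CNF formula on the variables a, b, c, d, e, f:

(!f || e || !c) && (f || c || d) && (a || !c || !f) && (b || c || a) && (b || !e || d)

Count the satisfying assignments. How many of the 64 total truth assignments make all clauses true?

Split on c, then f.
  c=1, f=1: remaining (a,b,d,e) ∈ {(1,0,1,1); (1,1,0,1); (1,1,1,1)} — 3.
  c=1, f=0: a free; 7 ways for (b,d,e) × 2^1 = 14.
  c=0, f=1: 11 of the 16 assignments to (a,b,d,e) work.
  c=0, f=0: e free; 3 ways for (a,b,d) × 2^1 = 6.
Total: 3 + 14 + 11 + 6 = 34.

34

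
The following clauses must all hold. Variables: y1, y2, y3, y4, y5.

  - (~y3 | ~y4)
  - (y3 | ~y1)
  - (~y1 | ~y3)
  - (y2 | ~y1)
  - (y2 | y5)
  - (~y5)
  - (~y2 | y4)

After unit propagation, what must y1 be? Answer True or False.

(~y5) is a unit clause: y5 = False.
(y2 | y5) with y5 = False leaves only y2, so y2 = True.
In (y4 | ~y2), ~y2 is now false; y4 must hold, so y4 = True.
(~y3 | ~y4): since y4 = True, the clause reduces to (~y3). y3 = False.
In (y3 | ~y1), y3 is now false; ~y1 must hold, so y1 = False.

False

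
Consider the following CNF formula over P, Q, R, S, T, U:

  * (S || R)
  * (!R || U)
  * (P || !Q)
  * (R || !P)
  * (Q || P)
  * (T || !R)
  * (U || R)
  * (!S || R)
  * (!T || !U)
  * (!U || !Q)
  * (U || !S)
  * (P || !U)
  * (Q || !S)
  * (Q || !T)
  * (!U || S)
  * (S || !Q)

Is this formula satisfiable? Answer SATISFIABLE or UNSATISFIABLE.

U = True:
  propagation gives T=False, R=False, S=True; an empty clause results — contradiction.
U = False:
  propagation gives R=False; an empty clause results — contradiction.
Every branch closes, so no satisfying assignment exists.

UNSATISFIABLE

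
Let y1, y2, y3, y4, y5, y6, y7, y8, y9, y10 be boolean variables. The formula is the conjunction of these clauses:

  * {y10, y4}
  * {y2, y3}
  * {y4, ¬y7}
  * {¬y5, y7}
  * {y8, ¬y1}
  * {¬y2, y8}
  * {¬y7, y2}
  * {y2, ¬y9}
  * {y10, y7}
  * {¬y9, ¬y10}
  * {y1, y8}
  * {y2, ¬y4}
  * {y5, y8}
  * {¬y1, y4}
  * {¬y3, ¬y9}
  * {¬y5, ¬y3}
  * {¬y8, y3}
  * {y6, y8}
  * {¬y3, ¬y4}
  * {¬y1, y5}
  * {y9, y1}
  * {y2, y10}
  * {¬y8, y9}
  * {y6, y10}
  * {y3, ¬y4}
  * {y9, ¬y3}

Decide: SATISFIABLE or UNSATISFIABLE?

y3 = True:
  propagation gives y9=False; an empty clause results — contradiction.
y3 = False:
  propagation gives y2=True, y8=True; an empty clause results — contradiction.
Every branch closes, so no satisfying assignment exists.

UNSATISFIABLE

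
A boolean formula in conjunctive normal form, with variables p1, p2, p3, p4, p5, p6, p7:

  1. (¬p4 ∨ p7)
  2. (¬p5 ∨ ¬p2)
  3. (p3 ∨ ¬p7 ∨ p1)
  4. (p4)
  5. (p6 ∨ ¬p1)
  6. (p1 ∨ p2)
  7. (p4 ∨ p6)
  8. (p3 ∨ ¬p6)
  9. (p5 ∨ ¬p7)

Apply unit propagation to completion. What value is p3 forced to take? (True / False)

True

(p4) stands alone — p4 = True.
(¬p4 ∨ p7): since p4 = True, the clause reduces to (p7). p7 = True.
From (¬p7 ∨ p5) and p7 = True: p5 = True.
(¬p2 ∨ ¬p5) with p5 = True leaves only ¬p2, so p2 = False.
From (p2 ∨ p1) and p2 = False: p1 = True.
In (p6 ∨ ¬p1), ¬p1 is now false; p6 must hold, so p6 = True.
(p3 ∨ ¬p6) with p6 = True leaves only p3, so p3 = True.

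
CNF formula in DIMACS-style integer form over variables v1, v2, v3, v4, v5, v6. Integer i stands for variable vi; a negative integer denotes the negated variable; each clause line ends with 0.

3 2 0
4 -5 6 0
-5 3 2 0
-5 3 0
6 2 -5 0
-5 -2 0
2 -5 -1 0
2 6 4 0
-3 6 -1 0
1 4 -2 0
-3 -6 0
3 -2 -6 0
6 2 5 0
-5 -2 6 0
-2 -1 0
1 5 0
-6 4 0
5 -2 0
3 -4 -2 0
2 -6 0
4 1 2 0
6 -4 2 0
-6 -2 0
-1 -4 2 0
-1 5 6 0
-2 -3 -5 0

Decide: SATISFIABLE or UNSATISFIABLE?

v2 = True:
  propagation gives v5=False; an empty clause results — contradiction.
v2 = False:
  propagation gives v3=True, v6=False, v5=False; an empty clause results — contradiction.
Every branch closes, so no satisfying assignment exists.

UNSATISFIABLE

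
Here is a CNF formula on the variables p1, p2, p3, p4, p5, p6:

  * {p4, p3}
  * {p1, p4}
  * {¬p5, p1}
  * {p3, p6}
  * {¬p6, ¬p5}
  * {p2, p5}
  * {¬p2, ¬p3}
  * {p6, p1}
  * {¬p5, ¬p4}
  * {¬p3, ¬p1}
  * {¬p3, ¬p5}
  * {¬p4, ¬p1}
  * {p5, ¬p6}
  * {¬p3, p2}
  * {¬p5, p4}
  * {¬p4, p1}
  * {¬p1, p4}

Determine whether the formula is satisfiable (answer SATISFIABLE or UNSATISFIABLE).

p1 = True:
  propagation gives p3=False, p4=True; an empty clause results — contradiction.
p1 = False:
  propagation gives p4=True; an empty clause results — contradiction.
Every branch closes, so no satisfying assignment exists.

UNSATISFIABLE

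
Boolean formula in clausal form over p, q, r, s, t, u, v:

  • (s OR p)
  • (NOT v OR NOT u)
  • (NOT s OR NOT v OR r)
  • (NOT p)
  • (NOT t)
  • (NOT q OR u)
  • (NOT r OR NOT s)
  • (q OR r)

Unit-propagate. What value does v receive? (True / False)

False

(NOT p) is a unit clause: p = False.
From (p OR s) and p = False: s = True.
(NOT t) stands alone — t = False.
From (NOT r OR NOT s) and s = True: r = False.
(NOT v OR r OR NOT s): since r = False, s = True, the clause reduces to (NOT v). v = False.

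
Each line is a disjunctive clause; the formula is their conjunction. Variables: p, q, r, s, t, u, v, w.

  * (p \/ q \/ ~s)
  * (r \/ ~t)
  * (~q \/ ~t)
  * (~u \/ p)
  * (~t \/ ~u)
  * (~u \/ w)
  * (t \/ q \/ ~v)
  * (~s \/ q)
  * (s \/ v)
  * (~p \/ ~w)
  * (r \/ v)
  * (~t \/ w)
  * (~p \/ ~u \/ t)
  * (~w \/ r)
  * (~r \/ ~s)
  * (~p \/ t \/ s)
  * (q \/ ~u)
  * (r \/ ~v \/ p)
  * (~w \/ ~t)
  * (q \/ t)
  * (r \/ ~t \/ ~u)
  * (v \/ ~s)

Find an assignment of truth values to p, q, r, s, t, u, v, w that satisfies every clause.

p = True, q = True, r = False, s = True, t = False, u = False, v = True, w = False

Check each clause:
  1. (p \/ q \/ ~s) — p is true.
  2. (~t \/ r) — ~t is true.
  3. (~q \/ ~t) — ~t is true.
  4. (p \/ ~u) — p is true.
  5. (~t \/ ~u) — ~u is true.
  6. (w \/ ~u) — ~u is true.
  7. (q \/ t \/ ~v) — q is true.
  8. (~s \/ q) — q is true.
  9. (v \/ s) — s is true.
  10. (~p \/ ~w) — ~w is true.
  11. (r \/ v) — v is true.
  12. (~t \/ w) — ~t is true.
  13. (t \/ ~u \/ ~p) — ~u is true.
  14. (~w \/ r) — ~w is true.
  15. (~s \/ ~r) — ~r is true.
  16. (t \/ s \/ ~p) — s is true.
  17. (q \/ ~u) — ~u is true.
  18. (p \/ ~v \/ r) — p is true.
  19. (~t \/ ~w) — ~w is true.
  20. (q \/ t) — q is true.
  21. (~u \/ ~t \/ r) — ~u is true.
  22. (v \/ ~s) — v is true.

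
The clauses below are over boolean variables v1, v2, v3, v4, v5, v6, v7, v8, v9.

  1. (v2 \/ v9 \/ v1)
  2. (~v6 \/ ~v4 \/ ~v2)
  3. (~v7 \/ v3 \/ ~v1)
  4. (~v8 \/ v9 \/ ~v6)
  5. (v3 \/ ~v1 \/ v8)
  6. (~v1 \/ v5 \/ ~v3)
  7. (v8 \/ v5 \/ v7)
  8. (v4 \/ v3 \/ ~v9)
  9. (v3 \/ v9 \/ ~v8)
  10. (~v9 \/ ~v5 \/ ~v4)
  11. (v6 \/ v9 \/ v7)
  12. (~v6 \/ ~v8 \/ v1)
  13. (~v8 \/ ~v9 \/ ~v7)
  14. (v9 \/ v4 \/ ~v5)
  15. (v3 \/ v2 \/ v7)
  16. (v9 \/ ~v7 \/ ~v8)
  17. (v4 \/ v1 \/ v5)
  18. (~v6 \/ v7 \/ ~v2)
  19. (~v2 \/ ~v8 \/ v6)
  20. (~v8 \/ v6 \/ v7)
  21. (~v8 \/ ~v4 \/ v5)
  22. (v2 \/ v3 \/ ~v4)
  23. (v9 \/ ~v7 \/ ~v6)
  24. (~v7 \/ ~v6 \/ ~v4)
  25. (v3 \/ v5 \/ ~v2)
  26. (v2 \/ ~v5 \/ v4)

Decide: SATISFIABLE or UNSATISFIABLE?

Try v1 = True.
For the remaining variables, v2 = False, v3 = True, v4 = True, v5 = True, v6 = False, v7 = True, v8 = False, v9 = False works.
Every clause has at least one true literal under this assignment.
So v1 = T, v2 = F, v3 = T, v4 = T, v5 = T, v6 = F, v7 = T, v8 = F, v9 = F is a satisfying assignment.

SATISFIABLE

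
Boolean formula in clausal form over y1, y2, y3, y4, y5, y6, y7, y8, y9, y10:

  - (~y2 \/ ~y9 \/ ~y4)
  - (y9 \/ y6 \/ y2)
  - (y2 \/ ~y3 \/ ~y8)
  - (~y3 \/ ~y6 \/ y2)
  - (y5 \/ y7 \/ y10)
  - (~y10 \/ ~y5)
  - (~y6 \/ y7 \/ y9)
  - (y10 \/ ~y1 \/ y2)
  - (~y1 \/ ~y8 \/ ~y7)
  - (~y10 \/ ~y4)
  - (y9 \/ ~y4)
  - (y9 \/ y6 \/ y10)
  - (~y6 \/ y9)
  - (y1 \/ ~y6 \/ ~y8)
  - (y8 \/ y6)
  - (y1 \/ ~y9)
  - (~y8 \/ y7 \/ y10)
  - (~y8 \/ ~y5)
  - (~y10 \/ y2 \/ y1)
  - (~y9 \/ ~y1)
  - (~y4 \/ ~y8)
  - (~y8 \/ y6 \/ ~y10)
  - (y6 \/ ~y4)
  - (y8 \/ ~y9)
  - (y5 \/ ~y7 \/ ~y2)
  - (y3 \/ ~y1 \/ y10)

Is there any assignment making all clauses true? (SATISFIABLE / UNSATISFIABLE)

y6 = True:
  propagation gives y9=True, y1=True; an empty clause results — contradiction.
y6 = False:
  propagation gives y8=True, y5=False, y4=False, y10=False; an empty clause results — contradiction.
Every branch closes, so no satisfying assignment exists.

UNSATISFIABLE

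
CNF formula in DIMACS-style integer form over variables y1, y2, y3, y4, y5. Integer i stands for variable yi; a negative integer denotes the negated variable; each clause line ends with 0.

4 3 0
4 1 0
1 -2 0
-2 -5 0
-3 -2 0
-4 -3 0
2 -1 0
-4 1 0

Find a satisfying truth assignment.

y1 = 1, y2 = 1, y3 = 0, y4 = 1, y5 = 0

Pure literal: y5 appears only negated; assign y5 = False.
Branch on y1: take y1 = True.
  then y2 is forced to True.
  then y3 is forced to False.
  then y4 is forced to True.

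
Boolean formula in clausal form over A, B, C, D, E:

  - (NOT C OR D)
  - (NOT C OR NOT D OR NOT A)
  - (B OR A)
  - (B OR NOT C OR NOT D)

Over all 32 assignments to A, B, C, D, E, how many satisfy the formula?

Case analysis on C and D:
  C=1, D=1: remaining (A,B,E) ∈ {(0,1,0); (0,1,1)} — 2.
  C=1, D=0: a clause becomes empty — 0.
  C=0, D=1: E free; 3 ways for (A,B) × 2^1 = 6.
  C=0, D=0: E free; 3 ways for (A,B) × 2^1 = 6.
Total: 2 + 0 + 6 + 6 = 14.

14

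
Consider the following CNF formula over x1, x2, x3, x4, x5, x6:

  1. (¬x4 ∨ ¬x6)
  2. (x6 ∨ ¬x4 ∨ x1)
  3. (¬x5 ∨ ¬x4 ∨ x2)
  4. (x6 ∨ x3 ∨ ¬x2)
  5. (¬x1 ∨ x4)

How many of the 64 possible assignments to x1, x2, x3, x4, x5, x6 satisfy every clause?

18

Case analysis on x4 and x6:
  x4=T, x6=T: a clause becomes empty — 0.
  x4=T, x6=F: remaining (x1,x2,x3,x5) ∈ {(T,F,F,F); (T,F,T,F); (T,T,T,F); (T,T,T,T)} — 4.
  x4=F, x6=T: forces x1=F; x2, x3, x5 free → 2^3 = 8.
  x4=F, x6=F: x5 free; 3 ways for (x1,x2,x3) × 2^1 = 6.
Total: 0 + 4 + 8 + 6 = 18.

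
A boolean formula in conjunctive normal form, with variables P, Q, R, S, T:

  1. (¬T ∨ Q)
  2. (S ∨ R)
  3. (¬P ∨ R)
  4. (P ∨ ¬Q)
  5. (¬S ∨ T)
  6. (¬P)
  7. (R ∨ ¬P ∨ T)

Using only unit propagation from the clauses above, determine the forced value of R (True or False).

(¬P) stands alone — P = False.
(P ∨ ¬Q) with P = False leaves only ¬Q, so Q = False.
(¬T ∨ Q): since Q = False, the clause reduces to (¬T). T = False.
From (¬S ∨ T) and T = False: S = False.
(S ∨ R) with S = False leaves only R, so R = True.

True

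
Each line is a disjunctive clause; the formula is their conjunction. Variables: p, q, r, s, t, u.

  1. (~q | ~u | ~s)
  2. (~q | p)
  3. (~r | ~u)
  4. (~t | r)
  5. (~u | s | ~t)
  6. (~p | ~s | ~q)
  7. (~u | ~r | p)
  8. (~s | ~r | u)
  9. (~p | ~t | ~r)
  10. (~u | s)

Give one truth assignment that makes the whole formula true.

p = 1, q = 1, r = 0, s = 0, t = 0, u = 0

Check each clause:
  1. (~u | ~s | ~q) — ~u is true.
  2. (p | ~q) — p is true.
  3. (~r | ~u) — ~u is true.
  4. (r | ~t) — ~t is true.
  5. (s | ~t | ~u) — ~u is true.
  6. (~p | ~q | ~s) — ~s is true.
  7. (p | ~r | ~u) — p is true.
  8. (u | ~s | ~r) — ~s is true.
  9. (~t | ~r | ~p) — ~t is true.
  10. (s | ~u) — ~u is true.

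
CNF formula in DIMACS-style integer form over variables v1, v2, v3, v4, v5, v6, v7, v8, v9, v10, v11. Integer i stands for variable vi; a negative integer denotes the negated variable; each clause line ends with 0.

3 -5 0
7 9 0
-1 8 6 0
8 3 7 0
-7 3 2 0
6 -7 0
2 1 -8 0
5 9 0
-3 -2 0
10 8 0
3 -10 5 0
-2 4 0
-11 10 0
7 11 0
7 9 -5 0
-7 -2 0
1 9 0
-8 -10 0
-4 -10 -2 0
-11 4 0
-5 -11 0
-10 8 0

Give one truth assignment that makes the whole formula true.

v1 = T, v2 = F, v3 = T, v4 = F, v5 = T, v6 = T, v7 = T, v8 = T, v9 = T, v10 = F, v11 = F

Check each clause:
  1. {¬v5, v3} — v3 is true.
  2. {v9, v7} — v9 is true.
  3. {v8, ¬v1, v6} — v8 is true.
  4. {v3, v8, v7} — v8 is true.
  5. {¬v7, v3, v2} — v3 is true.
  6. {v6, ¬v7} — v6 is true.
  7. {¬v8, v1, v2} — v1 is true.
  8. {v9, v5} — v9 is true.
  9. {¬v3, ¬v2} — ¬v2 is true.
  10. {v10, v8} — v8 is true.
  11. {¬v10, v3, v5} — v3 is true.
  12. {v4, ¬v2} — ¬v2 is true.
  13. {v10, ¬v11} — ¬v11 is true.
  14. {v11, v7} — v7 is true.
  15. {v9, v7, ¬v5} — v9 is true.
  16. {¬v2, ¬v7} — ¬v2 is true.
  17. {v1, v9} — v1 is true.
  18. {¬v10, ¬v8} — ¬v10 is true.
  19. {¬v2, ¬v4, ¬v10} — ¬v4 is true.
  20. {v4, ¬v11} — ¬v11 is true.
  21. {¬v5, ¬v11} — ¬v11 is true.
  22. {¬v10, v8} — v8 is true.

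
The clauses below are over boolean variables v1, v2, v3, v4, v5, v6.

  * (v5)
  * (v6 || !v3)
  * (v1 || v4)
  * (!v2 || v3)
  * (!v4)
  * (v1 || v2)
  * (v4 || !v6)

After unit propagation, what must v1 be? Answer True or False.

(v5) stands alone — v5 = True.
(!v4) stands alone — v4 = False.
(v4 || v1): since v4 = False, the clause reduces to (v1). v1 = True.

True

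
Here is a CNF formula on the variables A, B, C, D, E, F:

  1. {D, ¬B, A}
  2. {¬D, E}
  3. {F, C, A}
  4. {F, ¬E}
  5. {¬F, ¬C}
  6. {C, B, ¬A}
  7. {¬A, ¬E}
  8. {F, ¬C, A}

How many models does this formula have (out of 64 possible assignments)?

Case analysis on A and C:
  A=1, C=1: remaining (B,D,E,F) ∈ {(0,0,0,0); (1,0,0,0)} — 2.
  A=1, C=0: remaining (B,D,E,F) ∈ {(1,0,0,0); (1,0,0,1)} — 2.
  A=0, C=1: a clause becomes empty — 0.
  A=0, C=0: remaining (B,D,E,F) ∈ {(0,0,0,1); (0,0,1,1); (0,1,1,1); (1,1,1,1)} — 4.
Total: 2 + 2 + 0 + 4 = 8.

8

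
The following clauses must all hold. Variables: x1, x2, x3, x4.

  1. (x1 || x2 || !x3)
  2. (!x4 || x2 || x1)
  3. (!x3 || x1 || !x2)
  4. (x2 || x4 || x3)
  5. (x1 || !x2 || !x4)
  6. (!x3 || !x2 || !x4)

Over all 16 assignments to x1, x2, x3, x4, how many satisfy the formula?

Satisfying assignments:
  x1=F x2=T x3=F x4=F
  x1=T x2=F x3=F x4=T
  x1=T x2=F x3=T x4=F
  x1=T x2=F x3=T x4=T
  x1=T x2=T x3=F x4=F
  x1=T x2=T x3=F x4=T
  x1=T x2=T x3=T x4=F
Count: 7.

7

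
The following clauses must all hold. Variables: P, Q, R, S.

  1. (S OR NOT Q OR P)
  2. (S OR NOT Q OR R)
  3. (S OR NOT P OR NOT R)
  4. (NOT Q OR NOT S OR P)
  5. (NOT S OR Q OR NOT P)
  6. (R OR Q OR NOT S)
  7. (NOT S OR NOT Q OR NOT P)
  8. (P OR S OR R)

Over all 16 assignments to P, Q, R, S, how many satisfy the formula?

Satisfying assignments:
  P=F Q=F R=T S=F
  P=F Q=F R=T S=T
  P=T Q=F R=F S=F
That's 3 in total.

3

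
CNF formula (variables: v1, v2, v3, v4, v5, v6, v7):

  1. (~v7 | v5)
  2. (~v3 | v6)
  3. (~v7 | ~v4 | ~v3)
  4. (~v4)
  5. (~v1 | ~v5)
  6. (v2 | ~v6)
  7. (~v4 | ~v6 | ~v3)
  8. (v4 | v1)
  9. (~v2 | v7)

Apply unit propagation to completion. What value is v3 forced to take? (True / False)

False

Unit clause (~v4) sets v4 = False.
(v4 | v1): since v4 = False, the clause reduces to (v1). v1 = True.
(~v1 | ~v5): since v1 = True, the clause reduces to (~v5). v5 = False.
(v5 | ~v7): since v5 = False, the clause reduces to (~v7). v7 = False.
(~v2 | v7) with v7 = False leaves only ~v2, so v2 = False.
In (~v6 | v2), v2 is now false; ~v6 must hold, so v6 = False.
From (v6 | ~v3) and v6 = False: v3 = False.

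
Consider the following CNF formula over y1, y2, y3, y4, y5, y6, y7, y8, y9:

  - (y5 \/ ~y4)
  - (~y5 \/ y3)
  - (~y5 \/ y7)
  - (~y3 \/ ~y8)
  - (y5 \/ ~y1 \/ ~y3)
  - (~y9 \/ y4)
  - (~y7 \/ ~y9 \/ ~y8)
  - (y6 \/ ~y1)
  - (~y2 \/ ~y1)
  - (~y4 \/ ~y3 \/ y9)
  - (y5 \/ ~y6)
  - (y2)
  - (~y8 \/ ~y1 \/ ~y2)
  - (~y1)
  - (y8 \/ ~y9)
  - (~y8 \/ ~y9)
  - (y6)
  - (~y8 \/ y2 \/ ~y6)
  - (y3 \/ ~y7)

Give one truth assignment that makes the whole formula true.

(y2) is a unit clause, so y2 = True.
The clause (~y1) is unit: y1 must be False.
The clause (y6) is unit: y6 must be True.
The clause (y5) is unit: y5 must be True.
The clause (y3) is unit: y3 must be True.
Unit propagation: (y7) forces y7 = True.
The clause (~y8) is unit: y8 must be False.
Unit propagation: (~y9) forces y9 = False.
(~y4) is a unit clause, so y4 = False.

y1 = F, y2 = T, y3 = T, y4 = F, y5 = T, y6 = T, y7 = T, y8 = F, y9 = F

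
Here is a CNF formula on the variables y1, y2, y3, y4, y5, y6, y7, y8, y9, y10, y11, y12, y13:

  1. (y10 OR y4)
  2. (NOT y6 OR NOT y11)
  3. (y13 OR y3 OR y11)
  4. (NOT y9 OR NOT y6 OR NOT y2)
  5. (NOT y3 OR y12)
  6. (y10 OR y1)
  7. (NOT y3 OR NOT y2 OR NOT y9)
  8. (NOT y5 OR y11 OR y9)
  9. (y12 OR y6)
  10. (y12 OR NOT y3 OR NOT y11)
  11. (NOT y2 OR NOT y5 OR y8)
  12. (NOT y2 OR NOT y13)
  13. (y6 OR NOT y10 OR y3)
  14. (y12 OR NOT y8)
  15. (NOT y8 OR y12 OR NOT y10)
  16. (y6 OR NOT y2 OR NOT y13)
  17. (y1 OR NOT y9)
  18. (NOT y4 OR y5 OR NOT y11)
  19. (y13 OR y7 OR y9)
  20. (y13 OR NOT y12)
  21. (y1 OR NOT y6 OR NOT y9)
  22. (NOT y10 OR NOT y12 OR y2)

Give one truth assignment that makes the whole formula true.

Pure literal: y1 appears only positively; assign y1 = True.
Pure literal: y7 appears only positively; assign y7 = True.
Try y2 = False.
Set y3 = False and propagate.
The remaining clauses are satisfied by y4 = True, y5 = False, y6 = True, y8 = False, y9 = False, y10 = False, y11 = False, y12 = False, y13 = True.
Check each clause:
  1. (y10 OR y4) — y4 is true.
  2. (NOT y11 OR NOT y6) — NOT y11 is true.
  3. (y11 OR y3 OR y13) — y13 is true.
  4. (NOT y9 OR NOT y6 OR NOT y2) — NOT y2 is true.
  5. (y12 OR NOT y3) — NOT y3 is true.
  6. (y1 OR y10) — y1 is true.
  7. (NOT y3 OR NOT y2 OR NOT y9) — NOT y3 is true.
  8. (y11 OR y9 OR NOT y5) — NOT y5 is true.
  9. (y6 OR y12) — y6 is true.
  10. (NOT y11 OR NOT y3 OR y12) — NOT y11 is true.
  11. (NOT y2 OR NOT y5 OR y8) — NOT y5 is true.
  12. (NOT y2 OR NOT y13) — NOT y2 is true.
  13. (y3 OR y6 OR NOT y10) — y6 is true.
  14. (y12 OR NOT y8) — NOT y8 is true.
  15. (y12 OR NOT y10 OR NOT y8) — NOT y8 is true.
  16. (NOT y13 OR y6 OR NOT y2) — NOT y2 is true.
  17. (NOT y9 OR y1) — y1 is true.
  18. (NOT y11 OR y5 OR NOT y4) — NOT y11 is true.
  19. (y13 OR y9 OR y7) — y13 is true.
  20. (NOT y12 OR y13) — NOT y12 is true.
  21. (NOT y6 OR y1 OR NOT y9) — y1 is true.
  22. (NOT y10 OR NOT y12 OR y2) — NOT y12 is true.

y1=True, y2=False, y3=False, y4=True, y5=False, y6=True, y7=True, y8=False, y9=False, y10=False, y11=False, y12=False, y13=True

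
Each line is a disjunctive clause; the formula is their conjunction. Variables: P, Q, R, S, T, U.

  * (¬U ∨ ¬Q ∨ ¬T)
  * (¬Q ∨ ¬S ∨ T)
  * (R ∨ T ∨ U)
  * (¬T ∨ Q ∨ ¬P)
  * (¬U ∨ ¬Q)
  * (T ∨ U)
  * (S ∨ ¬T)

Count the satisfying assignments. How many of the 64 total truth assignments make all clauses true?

16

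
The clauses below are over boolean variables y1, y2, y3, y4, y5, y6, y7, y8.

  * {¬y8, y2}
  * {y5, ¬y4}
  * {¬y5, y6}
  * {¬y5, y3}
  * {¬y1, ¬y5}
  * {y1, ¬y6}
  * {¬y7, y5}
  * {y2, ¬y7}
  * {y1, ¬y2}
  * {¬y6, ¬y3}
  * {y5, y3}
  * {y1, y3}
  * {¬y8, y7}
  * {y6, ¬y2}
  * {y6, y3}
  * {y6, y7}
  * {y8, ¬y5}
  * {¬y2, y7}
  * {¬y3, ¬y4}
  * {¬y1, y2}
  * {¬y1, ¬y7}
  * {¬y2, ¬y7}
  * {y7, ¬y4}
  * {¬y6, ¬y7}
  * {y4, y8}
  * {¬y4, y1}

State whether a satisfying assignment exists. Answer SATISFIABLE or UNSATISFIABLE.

UNSATISFIABLE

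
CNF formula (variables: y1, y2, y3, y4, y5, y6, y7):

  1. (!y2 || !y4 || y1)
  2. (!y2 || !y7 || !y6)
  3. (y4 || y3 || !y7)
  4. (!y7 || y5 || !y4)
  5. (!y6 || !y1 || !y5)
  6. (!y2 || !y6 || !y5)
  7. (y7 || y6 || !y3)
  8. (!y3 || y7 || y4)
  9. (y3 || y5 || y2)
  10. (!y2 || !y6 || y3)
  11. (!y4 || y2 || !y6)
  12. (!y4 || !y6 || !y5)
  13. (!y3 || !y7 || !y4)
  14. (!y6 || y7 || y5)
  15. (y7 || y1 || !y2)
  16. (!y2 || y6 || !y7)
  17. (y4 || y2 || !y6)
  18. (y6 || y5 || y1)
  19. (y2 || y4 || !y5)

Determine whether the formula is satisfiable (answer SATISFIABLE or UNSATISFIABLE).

SATISFIABLE

Try y1 = True.
Set y2 = True and propagate.
For the remaining variables, y3 = False, y4 = False, y5 = False, y6 = False, y7 = False works.
So y1=1  y2=1  y3=0  y4=0  y5=0  y6=0  y7=0 is a satisfying assignment.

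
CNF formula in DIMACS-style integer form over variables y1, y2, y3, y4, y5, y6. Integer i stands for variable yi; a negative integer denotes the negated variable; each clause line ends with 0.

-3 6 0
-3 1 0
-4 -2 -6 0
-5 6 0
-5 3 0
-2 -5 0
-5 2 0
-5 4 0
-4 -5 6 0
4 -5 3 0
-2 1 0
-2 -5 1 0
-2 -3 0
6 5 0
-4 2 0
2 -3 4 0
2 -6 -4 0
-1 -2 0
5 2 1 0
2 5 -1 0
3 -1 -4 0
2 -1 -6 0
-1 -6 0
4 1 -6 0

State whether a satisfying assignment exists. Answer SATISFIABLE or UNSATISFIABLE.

UNSATISFIABLE

y2 = True:
  propagation gives y5=False, y1=True; an empty clause results — contradiction.
y2 = False:
  propagation gives y5=False, y6=True, y4=False, y3=False; an empty clause results — contradiction.
Every branch closes, so no satisfying assignment exists.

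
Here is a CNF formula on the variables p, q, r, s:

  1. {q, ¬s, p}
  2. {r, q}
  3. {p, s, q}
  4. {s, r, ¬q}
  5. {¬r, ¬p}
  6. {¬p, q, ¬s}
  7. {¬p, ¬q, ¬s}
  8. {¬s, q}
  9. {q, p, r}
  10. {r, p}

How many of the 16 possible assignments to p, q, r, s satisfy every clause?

2

Satisfying assignments:
  p=0 q=1 r=1 s=0
  p=0 q=1 r=1 s=1
Count: 2.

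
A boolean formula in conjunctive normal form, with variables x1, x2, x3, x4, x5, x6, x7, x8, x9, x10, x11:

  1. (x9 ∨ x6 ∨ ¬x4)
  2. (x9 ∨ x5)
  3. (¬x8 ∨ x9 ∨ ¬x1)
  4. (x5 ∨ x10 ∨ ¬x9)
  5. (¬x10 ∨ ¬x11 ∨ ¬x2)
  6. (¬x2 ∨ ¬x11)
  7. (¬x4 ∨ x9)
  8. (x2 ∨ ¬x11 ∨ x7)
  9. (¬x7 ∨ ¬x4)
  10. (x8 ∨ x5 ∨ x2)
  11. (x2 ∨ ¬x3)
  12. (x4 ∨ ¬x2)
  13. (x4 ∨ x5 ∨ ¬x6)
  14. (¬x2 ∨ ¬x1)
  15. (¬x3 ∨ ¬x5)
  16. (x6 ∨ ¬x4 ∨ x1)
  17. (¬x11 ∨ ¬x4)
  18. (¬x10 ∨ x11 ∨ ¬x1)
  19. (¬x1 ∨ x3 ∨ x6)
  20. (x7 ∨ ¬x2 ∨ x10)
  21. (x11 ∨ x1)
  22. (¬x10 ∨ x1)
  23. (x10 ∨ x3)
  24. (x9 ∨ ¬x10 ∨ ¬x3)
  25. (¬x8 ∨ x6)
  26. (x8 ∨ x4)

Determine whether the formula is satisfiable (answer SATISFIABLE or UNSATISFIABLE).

Try x1 = True.
  then x2 is forced to False.
  then x3 is forced to False.
  then x6 is forced to True.
  then x10 is forced to True.
  then x11 is forced to True.
  then x7 is forced to True.
  then x4 is forced to False.
  then x5 is forced to True.
  then x8 is forced to True.
  then x9 is forced to True.
So x1 = T, x2 = F, x3 = F, x4 = F, x5 = T, x6 = T, x7 = T, x8 = T, x9 = T, x10 = T, x11 = T is a satisfying assignment.

SATISFIABLE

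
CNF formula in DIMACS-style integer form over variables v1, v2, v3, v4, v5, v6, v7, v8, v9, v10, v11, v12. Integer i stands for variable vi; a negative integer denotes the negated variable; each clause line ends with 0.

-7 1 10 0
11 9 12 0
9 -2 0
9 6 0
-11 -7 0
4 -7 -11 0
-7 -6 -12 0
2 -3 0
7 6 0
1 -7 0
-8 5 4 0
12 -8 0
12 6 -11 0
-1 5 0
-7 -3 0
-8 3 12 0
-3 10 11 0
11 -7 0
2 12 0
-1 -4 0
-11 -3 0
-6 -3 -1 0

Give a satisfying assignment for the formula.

v1=F, v2=F, v3=F, v4=F, v5=F, v6=T, v7=F, v8=F, v9=T, v10=F, v11=T, v12=T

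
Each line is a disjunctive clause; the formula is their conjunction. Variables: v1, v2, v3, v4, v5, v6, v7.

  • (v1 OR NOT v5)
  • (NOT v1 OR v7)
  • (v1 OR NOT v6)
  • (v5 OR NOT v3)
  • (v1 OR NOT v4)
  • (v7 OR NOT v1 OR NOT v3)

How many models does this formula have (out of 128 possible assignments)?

28

Split on v1, then v3.
  v1=1, v3=1: forces v5=1; v7=1; v2, v4, v6 free → 2^3 = 8.
  v1=1, v3=0: forces v7=1; v2, v4, v5, v6 free → 2^4 = 16.
  v1=0, v3=1: a clause becomes empty — 0.
  v1=0, v3=0: remaining (v2,v4,v5,v6,v7) ∈ {(0,0,0,0,0); (0,0,0,0,1); (1,0,0,0,0); (1,0,0,0,1)} — 4.
Total: 8 + 16 + 0 + 4 = 28.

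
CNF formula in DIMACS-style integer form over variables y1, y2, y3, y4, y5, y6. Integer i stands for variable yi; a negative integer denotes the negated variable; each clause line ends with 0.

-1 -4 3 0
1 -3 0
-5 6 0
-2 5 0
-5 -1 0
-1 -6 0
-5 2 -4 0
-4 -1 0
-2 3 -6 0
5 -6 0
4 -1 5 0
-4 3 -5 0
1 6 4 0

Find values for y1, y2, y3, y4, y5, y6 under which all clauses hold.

Set y1 = False and propagate.
  then y3 is forced to False.
Branch on y2: take y2 = False.
For the remaining variables, y4 = False, y5 = True, y6 = True works.

y1=F, y2=F, y3=F, y4=F, y5=T, y6=T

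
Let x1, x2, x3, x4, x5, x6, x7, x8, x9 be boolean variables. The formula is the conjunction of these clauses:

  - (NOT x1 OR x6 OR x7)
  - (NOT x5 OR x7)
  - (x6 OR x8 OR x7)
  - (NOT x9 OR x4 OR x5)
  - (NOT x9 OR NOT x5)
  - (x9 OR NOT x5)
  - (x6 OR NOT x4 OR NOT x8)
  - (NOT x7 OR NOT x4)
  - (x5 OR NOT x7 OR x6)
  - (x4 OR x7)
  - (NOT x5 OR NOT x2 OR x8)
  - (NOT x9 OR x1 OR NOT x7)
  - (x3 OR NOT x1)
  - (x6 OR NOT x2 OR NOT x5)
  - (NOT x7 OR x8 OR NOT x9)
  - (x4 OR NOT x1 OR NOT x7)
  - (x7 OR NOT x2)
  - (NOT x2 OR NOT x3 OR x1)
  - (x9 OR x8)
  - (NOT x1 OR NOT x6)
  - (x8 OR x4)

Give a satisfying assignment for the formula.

x2 occurs only negated in the remaining clauses — set x2 = False.
Branch on x1: take x1 = False.
Branch on x4: take x4 = True.
  then x7 is forced to False.
  then x5 is forced to False.
The remaining clauses are satisfied by x3 = True, x6 = True, x8 = True, x9 = False.
Every clause has at least one true literal under this assignment.
Check each clause:
  1. (x6 OR x7 OR NOT x1) — NOT x1 is true.
  2. (NOT x5 OR x7) — NOT x5 is true.
  3. (x7 OR x8 OR x6) — x8 is true.
  4. (x4 OR NOT x9 OR x5) — x4 is true.
  5. (NOT x5 OR NOT x9) — NOT x5 is true.
  6. (x9 OR NOT x5) — NOT x5 is true.
  7. (NOT x4 OR x6 OR NOT x8) — x6 is true.
  8. (NOT x4 OR NOT x7) — NOT x7 is true.
  9. (x6 OR NOT x7 OR x5) — NOT x7 is true.
  10. (x7 OR x4) — x4 is true.
  11. (NOT x2 OR x8 OR NOT x5) — x8 is true.
  12. (NOT x7 OR NOT x9 OR x1) — NOT x7 is true.
  13. (x3 OR NOT x1) — x3 is true.
  14. (NOT x5 OR NOT x2 OR x6) — NOT x5 is true.
  15. (NOT x9 OR NOT x7 OR x8) — x8 is true.
  16. (NOT x7 OR x4 OR NOT x1) — NOT x7 is true.
  17. (NOT x2 OR x7) — NOT x2 is true.
  18. (NOT x3 OR NOT x2 OR x1) — NOT x2 is true.
  19. (x9 OR x8) — x8 is true.
  20. (NOT x1 OR NOT x6) — NOT x1 is true.
  21. (x8 OR x4) — x8 is true.

x1=F, x2=F, x3=T, x4=T, x5=F, x6=T, x7=F, x8=T, x9=F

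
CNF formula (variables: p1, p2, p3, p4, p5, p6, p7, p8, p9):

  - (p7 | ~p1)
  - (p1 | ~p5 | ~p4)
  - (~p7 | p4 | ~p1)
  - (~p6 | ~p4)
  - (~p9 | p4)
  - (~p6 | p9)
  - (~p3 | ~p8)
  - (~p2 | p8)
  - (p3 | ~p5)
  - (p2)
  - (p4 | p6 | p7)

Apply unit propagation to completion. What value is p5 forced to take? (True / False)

(p2) stands alone — p2 = True.
(p8 | ~p2) with p2 = True leaves only p8, so p8 = True.
(~p8 | ~p3) with p8 = True leaves only ~p3, so p3 = False.
(~p5 | p3) with p3 = False leaves only ~p5, so p5 = False.

False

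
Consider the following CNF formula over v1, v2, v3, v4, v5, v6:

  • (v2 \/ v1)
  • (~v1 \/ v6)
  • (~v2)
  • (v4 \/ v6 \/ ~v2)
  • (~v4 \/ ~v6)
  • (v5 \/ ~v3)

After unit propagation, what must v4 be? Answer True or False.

(~v2) stands alone — v2 = False.
(v1 \/ v2): since v2 = False, the clause reduces to (v1). v1 = True.
(v6 \/ ~v1): since v1 = True, the clause reduces to (v6). v6 = True.
(~v6 \/ ~v4): since v6 = True, the clause reduces to (~v4). v4 = False.

False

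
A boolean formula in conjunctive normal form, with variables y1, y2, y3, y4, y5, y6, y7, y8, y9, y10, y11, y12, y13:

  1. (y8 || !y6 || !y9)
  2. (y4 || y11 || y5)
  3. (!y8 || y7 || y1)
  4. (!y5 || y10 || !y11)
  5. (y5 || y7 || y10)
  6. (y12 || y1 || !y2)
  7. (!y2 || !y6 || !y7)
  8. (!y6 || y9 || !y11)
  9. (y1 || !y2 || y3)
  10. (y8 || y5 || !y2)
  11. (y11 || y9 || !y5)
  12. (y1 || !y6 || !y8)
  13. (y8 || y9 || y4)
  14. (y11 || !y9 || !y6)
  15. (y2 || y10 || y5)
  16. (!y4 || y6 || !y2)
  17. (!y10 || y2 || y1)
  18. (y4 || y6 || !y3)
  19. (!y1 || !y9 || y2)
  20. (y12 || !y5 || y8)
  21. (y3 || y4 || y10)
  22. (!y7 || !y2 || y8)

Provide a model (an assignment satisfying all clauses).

Branch on y1: take y1 = True.
Branch on y2: take y2 = False.
  then y9 is forced to False.
Try y3 = True.
The remaining clauses are satisfied by y4 = True, y5 = False, y6 = False, y7 = False, y8 = True, y10 = True, y11 = False, y12 = False, y13 = True.
Every clause has at least one true literal under this assignment.

y1=T, y2=F, y3=T, y4=T, y5=F, y6=F, y7=F, y8=T, y9=F, y10=T, y11=F, y12=F, y13=T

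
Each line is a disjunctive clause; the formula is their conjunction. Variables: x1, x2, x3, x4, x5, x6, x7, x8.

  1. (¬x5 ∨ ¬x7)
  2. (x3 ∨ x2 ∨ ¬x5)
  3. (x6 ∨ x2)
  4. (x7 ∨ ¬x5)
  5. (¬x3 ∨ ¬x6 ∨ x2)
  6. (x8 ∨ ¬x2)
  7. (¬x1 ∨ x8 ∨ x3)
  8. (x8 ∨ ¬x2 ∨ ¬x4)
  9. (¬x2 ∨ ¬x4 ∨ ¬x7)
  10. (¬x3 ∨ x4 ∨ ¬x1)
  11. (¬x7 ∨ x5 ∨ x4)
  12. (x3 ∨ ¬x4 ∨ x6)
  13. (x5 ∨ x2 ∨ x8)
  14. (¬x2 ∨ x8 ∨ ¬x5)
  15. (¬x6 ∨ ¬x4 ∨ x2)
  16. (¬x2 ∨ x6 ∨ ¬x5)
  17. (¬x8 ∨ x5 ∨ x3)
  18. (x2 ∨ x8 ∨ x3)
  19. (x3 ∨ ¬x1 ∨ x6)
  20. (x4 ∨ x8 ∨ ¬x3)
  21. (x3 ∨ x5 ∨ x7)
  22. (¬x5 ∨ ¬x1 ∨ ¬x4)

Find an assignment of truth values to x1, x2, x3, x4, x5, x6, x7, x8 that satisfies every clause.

Pure literal: x1 appears only negated; assign x1 = False.
Set x2 = True and propagate.
  then x8 is forced to True.
For the remaining variables, x3 = True, x4 = True, x5 = False, x6 = False, x7 = False works.

x1=False, x2=True, x3=True, x4=True, x5=False, x6=False, x7=False, x8=True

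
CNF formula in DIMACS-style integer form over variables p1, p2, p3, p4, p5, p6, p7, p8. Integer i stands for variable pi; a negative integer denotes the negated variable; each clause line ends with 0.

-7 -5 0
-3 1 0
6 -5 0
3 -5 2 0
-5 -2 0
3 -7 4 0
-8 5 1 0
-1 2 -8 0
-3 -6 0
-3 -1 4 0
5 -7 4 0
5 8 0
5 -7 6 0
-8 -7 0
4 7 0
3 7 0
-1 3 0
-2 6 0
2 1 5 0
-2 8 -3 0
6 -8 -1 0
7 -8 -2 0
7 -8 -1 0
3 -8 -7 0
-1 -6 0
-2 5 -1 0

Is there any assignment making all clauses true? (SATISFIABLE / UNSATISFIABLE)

UNSATISFIABLE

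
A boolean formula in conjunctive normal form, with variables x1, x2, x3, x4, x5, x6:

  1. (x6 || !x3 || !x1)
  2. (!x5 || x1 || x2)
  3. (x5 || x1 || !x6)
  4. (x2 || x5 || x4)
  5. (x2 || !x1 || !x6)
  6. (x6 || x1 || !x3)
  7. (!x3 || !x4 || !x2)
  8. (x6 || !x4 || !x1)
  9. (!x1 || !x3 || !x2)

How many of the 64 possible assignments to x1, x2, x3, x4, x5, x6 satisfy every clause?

15

Case analysis on x1 and x2:
  x1=1, x2=1: x5 free; 3 ways for (x3,x4,x6) × 2^1 = 6.
  x1=1, x2=0: remaining (x3,x4,x5,x6) ∈ {(0,0,1,0)} — 1.
  x1=0, x2=1: 7 of the 16 assignments to (x3,x4,x5,x6) work.
  x1=0, x2=0: remaining (x3,x4,x5,x6) ∈ {(0,1,0,0)} — 1.
Total: 6 + 1 + 7 + 1 = 15.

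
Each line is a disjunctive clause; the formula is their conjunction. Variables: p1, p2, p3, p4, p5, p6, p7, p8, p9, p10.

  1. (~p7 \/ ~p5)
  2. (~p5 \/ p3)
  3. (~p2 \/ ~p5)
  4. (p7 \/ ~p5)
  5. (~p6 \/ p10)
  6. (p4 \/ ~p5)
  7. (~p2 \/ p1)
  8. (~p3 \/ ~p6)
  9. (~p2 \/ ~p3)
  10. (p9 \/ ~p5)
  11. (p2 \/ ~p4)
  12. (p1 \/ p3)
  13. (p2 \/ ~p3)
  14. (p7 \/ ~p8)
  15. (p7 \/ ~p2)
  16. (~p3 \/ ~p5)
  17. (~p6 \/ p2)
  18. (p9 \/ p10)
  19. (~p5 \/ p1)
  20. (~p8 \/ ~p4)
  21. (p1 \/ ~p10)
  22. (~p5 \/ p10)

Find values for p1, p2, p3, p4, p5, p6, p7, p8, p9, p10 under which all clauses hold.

p1=1, p2=1, p3=0, p4=0, p5=0, p6=0, p7=1, p8=1, p9=1, p10=1

p1 occurs only positively in the remaining clauses — set p1 = True.
Pure literal: p5 appears only negated; assign p5 = False.
Try p2 = True.
  then p3 is forced to False.
  then p7 is forced to True.
For the remaining variables, p4 = False, p6 = False, p8 = True, p9 = True, p10 = True works.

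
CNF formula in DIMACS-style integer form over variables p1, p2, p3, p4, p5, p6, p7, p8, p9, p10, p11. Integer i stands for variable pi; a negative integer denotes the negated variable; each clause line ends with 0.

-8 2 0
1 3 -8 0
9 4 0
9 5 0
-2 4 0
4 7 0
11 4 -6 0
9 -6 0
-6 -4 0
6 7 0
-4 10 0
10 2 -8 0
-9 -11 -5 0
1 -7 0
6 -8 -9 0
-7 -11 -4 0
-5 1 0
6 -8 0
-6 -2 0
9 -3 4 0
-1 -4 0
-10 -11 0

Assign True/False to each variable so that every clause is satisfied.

p1=T, p2=F, p3=T, p4=F, p5=F, p6=F, p7=T, p8=F, p9=T, p10=F, p11=T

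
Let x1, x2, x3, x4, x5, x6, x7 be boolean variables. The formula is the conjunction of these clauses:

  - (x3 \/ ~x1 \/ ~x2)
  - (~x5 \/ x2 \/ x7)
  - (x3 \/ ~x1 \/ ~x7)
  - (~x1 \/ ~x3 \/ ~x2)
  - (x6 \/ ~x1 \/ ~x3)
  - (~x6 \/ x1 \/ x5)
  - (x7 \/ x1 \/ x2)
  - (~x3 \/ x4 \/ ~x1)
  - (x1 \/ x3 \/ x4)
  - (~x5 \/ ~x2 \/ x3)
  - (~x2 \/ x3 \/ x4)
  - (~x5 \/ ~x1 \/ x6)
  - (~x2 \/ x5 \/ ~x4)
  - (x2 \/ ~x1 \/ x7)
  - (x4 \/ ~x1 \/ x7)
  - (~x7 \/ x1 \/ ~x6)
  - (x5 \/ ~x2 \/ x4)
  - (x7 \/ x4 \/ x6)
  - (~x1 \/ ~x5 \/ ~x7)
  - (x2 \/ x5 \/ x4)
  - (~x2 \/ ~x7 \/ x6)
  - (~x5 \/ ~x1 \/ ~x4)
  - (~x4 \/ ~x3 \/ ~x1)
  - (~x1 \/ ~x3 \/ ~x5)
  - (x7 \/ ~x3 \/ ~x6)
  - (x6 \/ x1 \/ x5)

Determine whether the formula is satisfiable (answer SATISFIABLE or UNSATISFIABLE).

Try x1 = False.
For the remaining variables, x2 = False, x3 = True, x4 = False, x5 = True, x6 = False, x7 = True works.
So x1 = F, x2 = F, x3 = T, x4 = F, x5 = T, x6 = F, x7 = T is a satisfying assignment.

SATISFIABLE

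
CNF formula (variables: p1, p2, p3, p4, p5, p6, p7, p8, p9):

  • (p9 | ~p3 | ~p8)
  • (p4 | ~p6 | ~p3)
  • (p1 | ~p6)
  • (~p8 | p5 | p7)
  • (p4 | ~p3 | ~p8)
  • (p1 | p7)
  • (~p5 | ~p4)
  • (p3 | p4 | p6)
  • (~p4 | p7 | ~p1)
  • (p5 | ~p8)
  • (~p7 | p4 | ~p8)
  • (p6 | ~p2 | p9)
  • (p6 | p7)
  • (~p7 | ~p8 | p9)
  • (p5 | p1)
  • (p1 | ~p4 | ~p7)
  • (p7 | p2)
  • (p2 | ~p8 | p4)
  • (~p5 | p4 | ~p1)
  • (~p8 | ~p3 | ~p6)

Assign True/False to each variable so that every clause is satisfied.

p8 occurs only negated in the remaining clauses — set p8 = False.
p9 occurs only positively in the remaining clauses — set p9 = True.
Set p1 = True and propagate.
Set p2 = True and propagate.
The remaining clauses are satisfied by p3 = True, p4 = False, p5 = False, p6 = False, p7 = True.
Every clause has at least one true literal under this assignment.
Check each clause:
  1. (p9 | ~p3 | ~p8) — ~p8 is true.
  2. (p4 | ~p3 | ~p6) — ~p6 is true.
  3. (p1 | ~p6) — p1 is true.
  4. (p5 | ~p8 | p7) — ~p8 is true.
  5. (~p3 | ~p8 | p4) — ~p8 is true.
  6. (p7 | p1) — p1 is true.
  7. (~p5 | ~p4) — ~p5 is true.
  8. (p6 | p4 | p3) — p3 is true.
  9. (p7 | ~p1 | ~p4) — ~p4 is true.
  10. (p5 | ~p8) — ~p8 is true.
  11. (~p7 | p4 | ~p8) — ~p8 is true.
  12. (p6 | ~p2 | p9) — p9 is true.
  13. (p6 | p7) — p7 is true.
  14. (p9 | ~p8 | ~p7) — ~p8 is true.
  15. (p5 | p1) — p1 is true.
  16. (p1 | ~p7 | ~p4) — p1 is true.
  17. (p7 | p2) — p2 is true.
  18. (p2 | p4 | ~p8) — ~p8 is true.
  19. (p4 | ~p1 | ~p5) — ~p5 is true.
  20. (~p8 | ~p6 | ~p3) — ~p8 is true.

p1=T  p2=T  p3=T  p4=F  p5=F  p6=F  p7=T  p8=F  p9=T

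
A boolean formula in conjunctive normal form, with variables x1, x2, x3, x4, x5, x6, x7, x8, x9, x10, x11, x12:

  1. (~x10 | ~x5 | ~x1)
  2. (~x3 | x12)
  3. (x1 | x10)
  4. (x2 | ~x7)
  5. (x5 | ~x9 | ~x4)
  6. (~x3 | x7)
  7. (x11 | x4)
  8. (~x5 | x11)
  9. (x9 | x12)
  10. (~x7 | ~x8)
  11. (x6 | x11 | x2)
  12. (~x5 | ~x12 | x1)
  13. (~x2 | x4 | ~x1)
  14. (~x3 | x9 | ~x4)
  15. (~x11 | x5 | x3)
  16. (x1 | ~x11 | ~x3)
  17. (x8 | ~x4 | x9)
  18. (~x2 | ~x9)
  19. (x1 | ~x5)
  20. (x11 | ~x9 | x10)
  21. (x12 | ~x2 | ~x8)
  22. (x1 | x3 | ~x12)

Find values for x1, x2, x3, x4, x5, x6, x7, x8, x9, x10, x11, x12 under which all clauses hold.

x1=T, x2=F, x3=F, x4=F, x5=T, x6=T, x7=F, x8=T, x9=T, x10=F, x11=T, x12=T

x6 occurs only positively in the remaining clauses — set x6 = True.
Branch on x1: take x1 = True.
The remaining clauses are satisfied by x2 = False, x3 = False, x4 = False, x5 = True, x7 = False, x8 = True, x9 = True, x10 = False, x11 = True, x12 = True.
Every clause has at least one true literal under this assignment.
Check each clause:
  1. (~x5 | ~x10 | ~x1) — ~x10 is true.
  2. (x12 | ~x3) — x12 is true.
  3. (x1 | x10) — x1 is true.
  4. (~x7 | x2) — ~x7 is true.
  5. (~x4 | ~x9 | x5) — ~x4 is true.
  6. (~x3 | x7) — ~x3 is true.
  7. (x4 | x11) — x11 is true.
  8. (~x5 | x11) — x11 is true.
  9. (x9 | x12) — x9 is true.
  10. (~x8 | ~x7) — ~x7 is true.
  11. (x2 | x6 | x11) — x11 is true.
  12. (~x12 | ~x5 | x1) — x1 is true.
  13. (~x1 | x4 | ~x2) — ~x2 is true.
  14. (~x4 | x9 | ~x3) — x9 is true.
  15. (x5 | x3 | ~x11) — x5 is true.
  16. (x1 | ~x3 | ~x11) — ~x3 is true.
  17. (~x4 | x8 | x9) — x8 is true.
  18. (~x2 | ~x9) — ~x2 is true.
  19. (x1 | ~x5) — x1 is true.
  20. (x10 | x11 | ~x9) — x11 is true.
  21. (~x8 | x12 | ~x2) — x12 is true.
  22. (x3 | ~x12 | x1) — x1 is true.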